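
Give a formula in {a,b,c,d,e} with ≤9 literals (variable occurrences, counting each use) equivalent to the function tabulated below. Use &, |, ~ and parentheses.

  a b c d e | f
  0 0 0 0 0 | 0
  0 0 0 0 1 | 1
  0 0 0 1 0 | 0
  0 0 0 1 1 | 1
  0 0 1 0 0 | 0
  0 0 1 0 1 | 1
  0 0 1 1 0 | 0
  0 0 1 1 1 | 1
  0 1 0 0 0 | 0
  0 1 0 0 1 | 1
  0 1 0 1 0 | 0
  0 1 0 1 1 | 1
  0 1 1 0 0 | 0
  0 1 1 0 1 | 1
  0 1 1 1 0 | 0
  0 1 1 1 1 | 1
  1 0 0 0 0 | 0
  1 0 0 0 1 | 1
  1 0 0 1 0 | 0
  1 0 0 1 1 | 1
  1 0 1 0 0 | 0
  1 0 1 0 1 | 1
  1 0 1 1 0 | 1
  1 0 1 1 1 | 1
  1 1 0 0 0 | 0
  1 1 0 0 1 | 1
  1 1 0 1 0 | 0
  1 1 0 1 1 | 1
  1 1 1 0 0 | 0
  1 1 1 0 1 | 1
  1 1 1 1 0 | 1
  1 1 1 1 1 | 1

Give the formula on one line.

  ~a = 11111111111111110000000000000000
  (d | e) = 01110111011101110111011101110111
  ~d = 11001100110011001100110011001100
  (~d | a) = 11001100110011001111111111111111
  ~c = 11110000111100001111000011110000
  ((~d | a) & ~c) = 11000000110000001111000011110000
  ((d | e) | ((~d | a) & ~c)) = 11110111111101111111011111110111
  (~a | ((d | e) | ((~d | a) & ~c))) = 11111111111111111111011111110111
  (a & c) = 00000000000000000000111100001111
  (e | (a & c)) = 01010101010101010101111101011111
  ((~a | ((d | e) | ((~d | a) & ~c))) & (e | (a & c))) = 01010101010101010101011101010111

((~a | ((d | e) | ((~d | a) & ~c))) & (e | (a & c)))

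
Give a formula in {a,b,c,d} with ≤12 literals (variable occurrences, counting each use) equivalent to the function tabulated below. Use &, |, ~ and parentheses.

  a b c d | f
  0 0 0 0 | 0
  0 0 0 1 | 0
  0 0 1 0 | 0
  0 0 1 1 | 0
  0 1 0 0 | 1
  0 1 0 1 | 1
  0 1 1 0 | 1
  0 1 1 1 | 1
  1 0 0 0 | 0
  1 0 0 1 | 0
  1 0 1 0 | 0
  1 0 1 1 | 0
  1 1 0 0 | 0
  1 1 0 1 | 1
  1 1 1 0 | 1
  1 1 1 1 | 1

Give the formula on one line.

(((((~c & b) | (d & ~a)) & d) | ((~a & ~d) | c)) & b)

  ~c = 1100110011001100
  (~c & b) = 0000110000001100
  ~a = 1111111100000000
  (d & ~a) = 0101010100000000
  ((~c & b) | (d & ~a)) = 0101110100001100
  (((~c & b) | (d & ~a)) & d) = 0101010100000100
  ~d = 1010101010101010
  (~a & ~d) = 1010101000000000
  ((~a & ~d) | c) = 1011101100110011
  ((((~c & b) | (d & ~a)) & d) | ((~a & ~d) | c)) = 1111111100110111
  (((((~c & b) | (d & ~a)) & d) | ((~a & ~d) | c)) & b) = 0000111100000111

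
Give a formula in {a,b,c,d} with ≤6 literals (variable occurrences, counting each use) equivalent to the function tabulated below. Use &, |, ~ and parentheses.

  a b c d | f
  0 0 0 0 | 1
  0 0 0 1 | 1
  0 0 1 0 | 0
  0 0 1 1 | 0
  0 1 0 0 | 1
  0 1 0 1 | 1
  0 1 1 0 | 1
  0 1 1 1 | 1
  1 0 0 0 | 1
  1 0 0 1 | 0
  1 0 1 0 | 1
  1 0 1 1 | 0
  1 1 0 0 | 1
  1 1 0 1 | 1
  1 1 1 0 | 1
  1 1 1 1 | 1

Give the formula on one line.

  ~a = 1111111100000000
  ~c = 1100110011001100
  (~a & ~c) = 1100110000000000
  ((~a & ~c) | b) = 1100111100001111
  ~d = 1010101010101010
  (a & ~d) = 0000000010101010
  (((~a & ~c) | b) | (a & ~d)) = 1100111110101111

(((~a & ~c) | b) | (a & ~d))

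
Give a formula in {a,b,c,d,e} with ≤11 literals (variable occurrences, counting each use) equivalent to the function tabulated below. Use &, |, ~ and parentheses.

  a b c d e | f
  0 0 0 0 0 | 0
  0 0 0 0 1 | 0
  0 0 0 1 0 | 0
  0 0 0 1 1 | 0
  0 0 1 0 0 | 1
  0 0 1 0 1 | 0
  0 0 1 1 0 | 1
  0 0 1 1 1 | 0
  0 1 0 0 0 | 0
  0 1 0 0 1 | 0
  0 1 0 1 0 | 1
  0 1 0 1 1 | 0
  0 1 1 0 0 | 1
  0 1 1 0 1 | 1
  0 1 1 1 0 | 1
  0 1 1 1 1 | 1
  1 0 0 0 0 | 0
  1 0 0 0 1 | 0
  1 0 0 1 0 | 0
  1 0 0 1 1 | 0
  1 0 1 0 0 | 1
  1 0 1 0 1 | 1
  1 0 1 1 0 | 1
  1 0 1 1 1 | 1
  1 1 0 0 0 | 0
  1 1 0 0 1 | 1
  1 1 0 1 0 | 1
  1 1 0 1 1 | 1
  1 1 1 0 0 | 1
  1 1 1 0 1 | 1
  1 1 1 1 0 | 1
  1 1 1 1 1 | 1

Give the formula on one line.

  (d | e) = 01110111011101110111011101110111
  ((d | e) & b) = 00000000011101110000000001110111
  (((d | e) & b) | c) = 00001111011111110000111101111111
  (c & b) = 00000000000011110000000000001111
  (e & (c & b)) = 00000000000001010000000000000101
  ~e = 10101010101010101010101010101010
  (~e | a) = 10101010101010101111111111111111
  ((e & (c & b)) | (~e | a)) = 10101010101011111111111111111111
  ((((d | e) & b) | c) & ((e & (c & b)) | (~e | a))) = 00001010001011110000111101111111

((((d | e) & b) | c) & ((e & (c & b)) | (~e | a)))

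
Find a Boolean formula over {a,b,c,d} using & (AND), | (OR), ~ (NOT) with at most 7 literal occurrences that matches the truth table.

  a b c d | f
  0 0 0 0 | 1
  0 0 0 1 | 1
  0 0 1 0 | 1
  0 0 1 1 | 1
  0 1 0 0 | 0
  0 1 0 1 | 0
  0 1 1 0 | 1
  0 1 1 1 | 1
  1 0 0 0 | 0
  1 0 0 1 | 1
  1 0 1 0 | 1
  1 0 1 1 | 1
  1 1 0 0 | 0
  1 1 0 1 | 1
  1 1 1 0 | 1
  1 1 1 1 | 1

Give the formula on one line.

  ~a = 1111111100000000
  (~a | c) = 1111111100110011
  ~b = 1111000011110000
  (~b | c) = 1111001111110011
  ((~a | c) & (~b | c)) = 1111001100110011
  (a & d) = 0000000001010101
  (((~a | c) & (~b | c)) | (a & d)) = 1111001101110111

(((~a | c) & (~b | c)) | (a & d))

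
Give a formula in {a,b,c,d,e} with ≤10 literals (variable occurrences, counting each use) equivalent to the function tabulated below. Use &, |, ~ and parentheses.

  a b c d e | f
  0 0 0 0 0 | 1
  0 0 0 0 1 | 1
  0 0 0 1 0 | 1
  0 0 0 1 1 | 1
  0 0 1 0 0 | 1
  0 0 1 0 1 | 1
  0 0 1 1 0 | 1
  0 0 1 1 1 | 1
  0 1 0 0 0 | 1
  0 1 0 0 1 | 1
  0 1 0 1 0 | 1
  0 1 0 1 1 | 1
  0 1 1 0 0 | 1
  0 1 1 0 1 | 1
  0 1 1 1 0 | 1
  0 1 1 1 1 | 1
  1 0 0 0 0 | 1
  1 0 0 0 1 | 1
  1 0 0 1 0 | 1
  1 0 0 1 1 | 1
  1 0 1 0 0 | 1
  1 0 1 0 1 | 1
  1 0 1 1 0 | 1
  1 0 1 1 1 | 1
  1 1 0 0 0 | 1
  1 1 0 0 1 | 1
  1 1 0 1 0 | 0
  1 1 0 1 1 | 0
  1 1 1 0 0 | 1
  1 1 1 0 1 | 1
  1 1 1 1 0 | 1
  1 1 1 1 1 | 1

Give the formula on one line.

((~c & ~d) | (((~a | c) & (a & b)) | (~b | ~a)))

  ~c = 11110000111100001111000011110000
  ~d = 11001100110011001100110011001100
  (~c & ~d) = 11000000110000001100000011000000
  ~a = 11111111111111110000000000000000
  (~a | c) = 11111111111111110000111100001111
  (a & b) = 00000000000000000000000011111111
  ((~a | c) & (a & b)) = 00000000000000000000000000001111
  ~b = 11111111000000001111111100000000
  (~b | ~a) = 11111111111111111111111100000000
  (((~a | c) & (a & b)) | (~b | ~a)) = 11111111111111111111111100001111
  ((~c & ~d) | (((~a | c) & (a & b)) | (~b | ~a))) = 11111111111111111111111111001111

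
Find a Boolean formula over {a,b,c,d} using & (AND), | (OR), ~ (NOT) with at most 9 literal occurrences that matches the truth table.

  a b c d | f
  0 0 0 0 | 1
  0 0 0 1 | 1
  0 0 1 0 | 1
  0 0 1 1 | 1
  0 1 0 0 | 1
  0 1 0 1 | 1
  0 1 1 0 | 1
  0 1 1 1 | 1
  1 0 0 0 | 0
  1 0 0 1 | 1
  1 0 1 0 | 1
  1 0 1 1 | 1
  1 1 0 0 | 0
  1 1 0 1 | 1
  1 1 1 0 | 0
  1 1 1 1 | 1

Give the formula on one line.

((c & (d | ~b)) | (~a | (~c & d)))

  ~b = 1111000011110000
  (d | ~b) = 1111010111110101
  (c & (d | ~b)) = 0011000100110001
  ~a = 1111111100000000
  ~c = 1100110011001100
  (~c & d) = 0100010001000100
  (~a | (~c & d)) = 1111111101000100
  ((c & (d | ~b)) | (~a | (~c & d))) = 1111111101110101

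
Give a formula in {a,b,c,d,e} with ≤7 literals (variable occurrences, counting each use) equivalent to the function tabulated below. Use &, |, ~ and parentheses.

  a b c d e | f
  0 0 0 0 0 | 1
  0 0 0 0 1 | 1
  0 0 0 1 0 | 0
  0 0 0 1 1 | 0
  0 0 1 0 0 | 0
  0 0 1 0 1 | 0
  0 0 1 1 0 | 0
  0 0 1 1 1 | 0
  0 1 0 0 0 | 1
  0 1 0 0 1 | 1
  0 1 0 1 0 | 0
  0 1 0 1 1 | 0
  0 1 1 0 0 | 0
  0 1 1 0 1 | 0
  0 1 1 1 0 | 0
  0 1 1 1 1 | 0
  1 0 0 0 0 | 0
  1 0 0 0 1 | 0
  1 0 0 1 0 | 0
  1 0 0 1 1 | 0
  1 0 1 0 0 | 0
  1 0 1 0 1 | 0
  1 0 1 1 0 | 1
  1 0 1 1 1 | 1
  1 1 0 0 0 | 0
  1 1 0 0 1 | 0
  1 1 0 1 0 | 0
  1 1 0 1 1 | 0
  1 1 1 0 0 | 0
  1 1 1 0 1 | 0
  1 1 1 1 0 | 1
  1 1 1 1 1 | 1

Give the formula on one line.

(((a & d) | (~a & ~c)) & (~d | c))

  (a & d) = 00000000000000000011001100110011
  ~a = 11111111111111110000000000000000
  ~c = 11110000111100001111000011110000
  (~a & ~c) = 11110000111100000000000000000000
  ((a & d) | (~a & ~c)) = 11110000111100000011001100110011
  ~d = 11001100110011001100110011001100
  (~d | c) = 11001111110011111100111111001111
  (((a & d) | (~a & ~c)) & (~d | c)) = 11000000110000000000001100000011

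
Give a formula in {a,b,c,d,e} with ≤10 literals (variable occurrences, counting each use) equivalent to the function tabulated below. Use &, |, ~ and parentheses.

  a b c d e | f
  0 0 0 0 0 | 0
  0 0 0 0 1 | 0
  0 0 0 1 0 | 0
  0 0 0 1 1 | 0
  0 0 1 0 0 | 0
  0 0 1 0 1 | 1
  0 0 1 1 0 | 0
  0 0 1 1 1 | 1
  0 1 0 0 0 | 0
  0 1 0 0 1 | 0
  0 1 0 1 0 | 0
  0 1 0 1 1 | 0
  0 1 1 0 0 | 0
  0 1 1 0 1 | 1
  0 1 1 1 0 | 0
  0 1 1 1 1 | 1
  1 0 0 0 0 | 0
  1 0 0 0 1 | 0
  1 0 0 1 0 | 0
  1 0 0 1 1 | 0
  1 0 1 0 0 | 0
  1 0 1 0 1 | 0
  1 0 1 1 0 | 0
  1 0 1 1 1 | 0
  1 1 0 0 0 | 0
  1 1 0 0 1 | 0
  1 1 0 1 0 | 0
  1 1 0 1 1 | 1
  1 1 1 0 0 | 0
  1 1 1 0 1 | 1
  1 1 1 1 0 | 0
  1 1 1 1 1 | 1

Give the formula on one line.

  ~e = 10101010101010101010101010101010
  (~e | b) = 10101010111111111010101011111111
  ~a = 11111111111111110000000000000000
  ((~e | b) | ~a) = 11111111111111111010101011111111
  (((~e | b) | ~a) & e) = 01010101010101010000000001010101
  (d & a) = 00000000000000000011001100110011
  ((d & a) & b) = 00000000000000000000000000110011
  (c | ((d & a) & b)) = 00001111000011110000111100111111
  ((((~e | b) | ~a) & e) & (c | ((d & a) & b))) = 00000101000001010000000000010101

((((~e | b) | ~a) & e) & (c | ((d & a) & b)))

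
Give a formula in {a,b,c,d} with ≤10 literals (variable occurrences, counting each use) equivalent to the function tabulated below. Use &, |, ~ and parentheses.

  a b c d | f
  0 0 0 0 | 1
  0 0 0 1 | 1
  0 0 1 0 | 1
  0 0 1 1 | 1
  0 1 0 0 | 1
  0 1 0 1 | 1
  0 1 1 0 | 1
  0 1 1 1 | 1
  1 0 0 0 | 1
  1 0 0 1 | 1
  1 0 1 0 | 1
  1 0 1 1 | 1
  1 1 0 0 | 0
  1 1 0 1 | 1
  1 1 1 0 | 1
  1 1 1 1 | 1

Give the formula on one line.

((~b | d) | ((b | d) & (~a | (c & b))))

  ~b = 1111000011110000
  (~b | d) = 1111010111110101
  (b | d) = 0101111101011111
  ~a = 1111111100000000
  (c & b) = 0000001100000011
  (~a | (c & b)) = 1111111100000011
  ((b | d) & (~a | (c & b))) = 0101111100000011
  ((~b | d) | ((b | d) & (~a | (c & b)))) = 1111111111110111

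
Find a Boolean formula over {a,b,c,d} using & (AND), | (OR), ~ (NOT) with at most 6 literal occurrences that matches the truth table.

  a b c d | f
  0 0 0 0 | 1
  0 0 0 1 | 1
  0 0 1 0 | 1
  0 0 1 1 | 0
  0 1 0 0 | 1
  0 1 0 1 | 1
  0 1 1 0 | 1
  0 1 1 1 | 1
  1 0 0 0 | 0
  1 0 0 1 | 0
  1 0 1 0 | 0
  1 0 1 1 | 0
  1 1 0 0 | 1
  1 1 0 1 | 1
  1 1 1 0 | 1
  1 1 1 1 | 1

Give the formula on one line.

  ~a = 1111111100000000
  ~d = 1010101010101010
  (a | ~d) = 1010101011111111
  (~a & (a | ~d)) = 1010101000000000
  ~c = 1100110011001100
  (~a & ~c) = 1100110000000000
  (b | (~a & ~c)) = 1100111100001111
  ((~a & (a | ~d)) | (b | (~a & ~c))) = 1110111100001111

((~a & (a | ~d)) | (b | (~a & ~c)))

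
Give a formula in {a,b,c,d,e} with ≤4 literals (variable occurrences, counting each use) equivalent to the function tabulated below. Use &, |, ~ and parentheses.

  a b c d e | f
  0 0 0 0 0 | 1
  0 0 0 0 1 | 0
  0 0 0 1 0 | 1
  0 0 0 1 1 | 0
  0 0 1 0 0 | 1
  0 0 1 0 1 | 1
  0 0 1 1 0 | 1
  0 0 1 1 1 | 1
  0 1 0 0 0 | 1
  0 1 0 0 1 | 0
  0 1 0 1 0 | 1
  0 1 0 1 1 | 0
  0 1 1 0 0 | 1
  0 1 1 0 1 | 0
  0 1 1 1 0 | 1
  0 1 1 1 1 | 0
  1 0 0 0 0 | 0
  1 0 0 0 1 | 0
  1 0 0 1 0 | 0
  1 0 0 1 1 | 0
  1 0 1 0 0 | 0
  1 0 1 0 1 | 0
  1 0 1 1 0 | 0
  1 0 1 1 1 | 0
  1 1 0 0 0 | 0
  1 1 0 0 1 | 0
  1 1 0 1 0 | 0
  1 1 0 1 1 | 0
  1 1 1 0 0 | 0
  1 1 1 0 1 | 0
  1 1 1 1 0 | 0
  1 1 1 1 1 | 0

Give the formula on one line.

(((c & ~b) | ~e) & ~a)

  ~b = 11111111000000001111111100000000
  (c & ~b) = 00001111000000000000111100000000
  ~e = 10101010101010101010101010101010
  ((c & ~b) | ~e) = 10101111101010101010111110101010
  ~a = 11111111111111110000000000000000
  (((c & ~b) | ~e) & ~a) = 10101111101010100000000000000000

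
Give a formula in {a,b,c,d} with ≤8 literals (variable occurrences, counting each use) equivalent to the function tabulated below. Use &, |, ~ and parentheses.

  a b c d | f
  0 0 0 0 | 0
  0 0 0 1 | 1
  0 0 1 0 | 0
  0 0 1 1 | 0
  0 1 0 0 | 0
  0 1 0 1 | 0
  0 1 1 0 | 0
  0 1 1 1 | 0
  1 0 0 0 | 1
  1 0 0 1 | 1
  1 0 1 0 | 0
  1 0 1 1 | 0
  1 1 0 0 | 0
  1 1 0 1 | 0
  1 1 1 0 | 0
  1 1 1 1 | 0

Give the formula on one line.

((~c & ~b) & (a | ((~d | ~c) & (d | a))))

  ~c = 1100110011001100
  ~b = 1111000011110000
  (~c & ~b) = 1100000011000000
  ~d = 1010101010101010
  (~d | ~c) = 1110111011101110
  (d | a) = 0101010111111111
  ((~d | ~c) & (d | a)) = 0100010011101110
  (a | ((~d | ~c) & (d | a))) = 0100010011111111
  ((~c & ~b) & (a | ((~d | ~c) & (d | a)))) = 0100000011000000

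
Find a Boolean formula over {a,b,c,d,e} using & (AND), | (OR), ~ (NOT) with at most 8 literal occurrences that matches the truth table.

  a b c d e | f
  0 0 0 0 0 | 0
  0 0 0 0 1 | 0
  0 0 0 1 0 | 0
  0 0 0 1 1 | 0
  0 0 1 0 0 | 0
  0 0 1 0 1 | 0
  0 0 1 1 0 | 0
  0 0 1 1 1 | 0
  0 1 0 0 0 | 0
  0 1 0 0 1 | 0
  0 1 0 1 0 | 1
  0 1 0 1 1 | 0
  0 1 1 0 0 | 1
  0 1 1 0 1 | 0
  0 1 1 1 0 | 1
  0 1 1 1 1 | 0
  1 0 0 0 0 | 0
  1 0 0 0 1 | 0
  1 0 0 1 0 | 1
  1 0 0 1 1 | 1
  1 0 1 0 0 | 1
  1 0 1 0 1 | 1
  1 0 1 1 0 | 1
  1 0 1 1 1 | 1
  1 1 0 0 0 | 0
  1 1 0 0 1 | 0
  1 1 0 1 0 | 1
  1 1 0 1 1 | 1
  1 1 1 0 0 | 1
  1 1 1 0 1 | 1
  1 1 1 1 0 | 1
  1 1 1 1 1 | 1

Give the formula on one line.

  (c | d) = 00111111001111110011111100111111
  ~e = 10101010101010101010101010101010
  (~e & b) = 00000000101010100000000010101010
  (a | (~e & b)) = 00000000101010101111111111111111
  ((c | d) & (a | (~e & b))) = 00000000001010100011111100111111

((c | d) & (a | (~e & b)))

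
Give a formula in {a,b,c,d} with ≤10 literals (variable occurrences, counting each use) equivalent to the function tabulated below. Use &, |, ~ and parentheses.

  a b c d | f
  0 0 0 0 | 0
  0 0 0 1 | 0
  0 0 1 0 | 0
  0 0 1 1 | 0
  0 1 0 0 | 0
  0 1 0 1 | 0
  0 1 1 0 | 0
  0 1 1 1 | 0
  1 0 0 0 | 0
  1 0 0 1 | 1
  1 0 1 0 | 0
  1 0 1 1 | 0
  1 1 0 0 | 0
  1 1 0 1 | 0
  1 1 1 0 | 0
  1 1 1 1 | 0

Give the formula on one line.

((a & d) & ((~a & b) | (((d & ~a) | ~b) & (~d | ~c))))

  (a & d) = 0000000001010101
  ~a = 1111111100000000
  (~a & b) = 0000111100000000
  (d & ~a) = 0101010100000000
  ~b = 1111000011110000
  ((d & ~a) | ~b) = 1111010111110000
  ~d = 1010101010101010
  ~c = 1100110011001100
  (~d | ~c) = 1110111011101110
  (((d & ~a) | ~b) & (~d | ~c)) = 1110010011100000
  ((~a & b) | (((d & ~a) | ~b) & (~d | ~c))) = 1110111111100000
  ((a & d) & ((~a & b) | (((d & ~a) | ~b) & (~d | ~c)))) = 0000000001000000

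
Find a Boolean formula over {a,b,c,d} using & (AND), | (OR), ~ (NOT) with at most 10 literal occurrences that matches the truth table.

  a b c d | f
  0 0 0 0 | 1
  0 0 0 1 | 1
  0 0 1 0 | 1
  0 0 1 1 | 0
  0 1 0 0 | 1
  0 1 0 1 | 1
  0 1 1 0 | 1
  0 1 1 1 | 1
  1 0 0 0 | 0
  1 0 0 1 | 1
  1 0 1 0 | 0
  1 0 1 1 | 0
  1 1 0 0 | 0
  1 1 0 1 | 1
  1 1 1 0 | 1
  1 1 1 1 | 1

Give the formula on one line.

  ~a = 1111111100000000
  (d | ~a) = 1111111101010101
  ~d = 1010101010101010
  (b | ~d) = 1010111110101111
  ((d | ~a) & (b | ~d)) = 1010111100000101
  (c & b) = 0000001100000011
  (((d | ~a) & (b | ~d)) | (c & b)) = 1010111100000111
  ~c = 1100110011001100
  (~c & d) = 0100010001000100
  ((((d | ~a) & (b | ~d)) | (c & b)) | (~c & d)) = 1110111101000111

((((d | ~a) & (b | ~d)) | (c & b)) | (~c & d))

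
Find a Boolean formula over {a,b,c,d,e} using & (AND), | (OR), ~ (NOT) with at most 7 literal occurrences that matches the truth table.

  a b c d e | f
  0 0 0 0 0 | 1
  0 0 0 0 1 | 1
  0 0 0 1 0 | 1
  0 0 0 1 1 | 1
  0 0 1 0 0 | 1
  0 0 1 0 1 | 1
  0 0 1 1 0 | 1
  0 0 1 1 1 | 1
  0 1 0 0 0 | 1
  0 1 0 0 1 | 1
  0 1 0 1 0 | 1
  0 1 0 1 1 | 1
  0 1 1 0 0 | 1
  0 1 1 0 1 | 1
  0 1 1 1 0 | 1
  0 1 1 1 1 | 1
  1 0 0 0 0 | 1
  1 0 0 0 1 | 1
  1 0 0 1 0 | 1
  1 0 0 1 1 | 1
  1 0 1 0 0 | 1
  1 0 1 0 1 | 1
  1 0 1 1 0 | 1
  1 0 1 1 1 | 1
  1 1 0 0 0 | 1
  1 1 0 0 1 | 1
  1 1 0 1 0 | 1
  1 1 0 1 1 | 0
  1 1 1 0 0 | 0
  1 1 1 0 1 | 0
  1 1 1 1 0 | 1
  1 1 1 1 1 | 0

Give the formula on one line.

  ~a = 11111111111111110000000000000000
  ~b = 11111111000000001111111100000000
  (~a | ~b) = 11111111111111111111111100000000
  ~e = 10101010101010101010101010101010
  (d & ~e) = 00100010001000100010001000100010
  ((~a | ~b) | (d & ~e)) = 11111111111111111111111100100010
  ~c = 11110000111100001111000011110000
  ~d = 11001100110011001100110011001100
  (~c & ~d) = 11000000110000001100000011000000
  (((~a | ~b) | (d & ~e)) | (~c & ~d)) = 11111111111111111111111111100010

(((~a | ~b) | (d & ~e)) | (~c & ~d))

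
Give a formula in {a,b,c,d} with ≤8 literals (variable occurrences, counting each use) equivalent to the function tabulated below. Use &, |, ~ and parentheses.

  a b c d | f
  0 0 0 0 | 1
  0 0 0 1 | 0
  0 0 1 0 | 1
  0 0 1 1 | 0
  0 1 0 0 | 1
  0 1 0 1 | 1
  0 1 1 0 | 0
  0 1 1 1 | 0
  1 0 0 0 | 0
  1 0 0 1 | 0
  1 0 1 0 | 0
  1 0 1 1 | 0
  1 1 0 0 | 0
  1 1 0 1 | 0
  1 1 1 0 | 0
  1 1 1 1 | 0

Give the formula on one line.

  ~a = 1111111100000000
  (b | d) = 0101111101011111
  ((b | d) & c) = 0001001100010011
  (~a | ((b | d) & c)) = 1111111100010011
  ~c = 1100110011001100
  (~c & b) = 0000110000001100
  ~b = 1111000011110000
  ~d = 1010101010101010
  (~b & ~d) = 1010000010100000
  ((~c & b) | (~b & ~d)) = 1010110010101100
  ((~a | ((b | d) & c)) & ((~c & b) | (~b & ~d))) = 1010110000000000

((~a | ((b | d) & c)) & ((~c & b) | (~b & ~d)))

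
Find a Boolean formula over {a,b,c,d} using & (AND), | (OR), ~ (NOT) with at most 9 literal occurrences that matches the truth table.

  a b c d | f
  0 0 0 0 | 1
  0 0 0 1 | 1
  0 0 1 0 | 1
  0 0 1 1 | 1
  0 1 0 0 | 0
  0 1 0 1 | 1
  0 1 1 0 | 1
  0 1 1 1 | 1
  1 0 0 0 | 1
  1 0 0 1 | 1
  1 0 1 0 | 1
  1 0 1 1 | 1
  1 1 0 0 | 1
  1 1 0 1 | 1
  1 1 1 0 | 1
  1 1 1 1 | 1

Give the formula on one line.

  ~c = 1100110011001100
  (d | a) = 0101010111111111
  (~c & (d | a)) = 0100010011001100
  (a | (~c & (d | a))) = 0100010011111111
  (c | (a | (~c & (d | a)))) = 0111011111111111
  ~b = 1111000011110000
  ((c | (a | (~c & (d | a)))) | ~b) = 1111011111111111

((c | (a | (~c & (d | a)))) | ~b)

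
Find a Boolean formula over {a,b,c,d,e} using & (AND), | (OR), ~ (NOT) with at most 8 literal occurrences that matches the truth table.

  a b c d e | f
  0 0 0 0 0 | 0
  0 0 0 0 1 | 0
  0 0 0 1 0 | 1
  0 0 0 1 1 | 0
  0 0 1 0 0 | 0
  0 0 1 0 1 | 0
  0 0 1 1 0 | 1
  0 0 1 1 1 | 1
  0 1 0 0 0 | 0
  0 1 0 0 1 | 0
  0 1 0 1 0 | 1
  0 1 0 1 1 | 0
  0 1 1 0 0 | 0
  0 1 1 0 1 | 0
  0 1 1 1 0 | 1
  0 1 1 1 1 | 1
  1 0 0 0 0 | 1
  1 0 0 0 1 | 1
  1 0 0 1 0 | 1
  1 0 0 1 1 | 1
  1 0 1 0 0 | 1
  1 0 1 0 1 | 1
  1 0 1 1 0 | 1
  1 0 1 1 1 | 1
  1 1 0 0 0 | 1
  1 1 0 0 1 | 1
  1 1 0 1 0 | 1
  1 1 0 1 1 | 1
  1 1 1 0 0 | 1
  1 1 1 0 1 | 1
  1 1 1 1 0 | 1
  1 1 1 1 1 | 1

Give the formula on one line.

(((a | d) | c) & ((d & c) | (a | (~c & ~e))))

  (a | d) = 00110011001100111111111111111111
  ((a | d) | c) = 00111111001111111111111111111111
  (d & c) = 00000011000000110000001100000011
  ~c = 11110000111100001111000011110000
  ~e = 10101010101010101010101010101010
  (~c & ~e) = 10100000101000001010000010100000
  (a | (~c & ~e)) = 10100000101000001111111111111111
  ((d & c) | (a | (~c & ~e))) = 10100011101000111111111111111111
  (((a | d) | c) & ((d & c) | (a | (~c & ~e)))) = 00100011001000111111111111111111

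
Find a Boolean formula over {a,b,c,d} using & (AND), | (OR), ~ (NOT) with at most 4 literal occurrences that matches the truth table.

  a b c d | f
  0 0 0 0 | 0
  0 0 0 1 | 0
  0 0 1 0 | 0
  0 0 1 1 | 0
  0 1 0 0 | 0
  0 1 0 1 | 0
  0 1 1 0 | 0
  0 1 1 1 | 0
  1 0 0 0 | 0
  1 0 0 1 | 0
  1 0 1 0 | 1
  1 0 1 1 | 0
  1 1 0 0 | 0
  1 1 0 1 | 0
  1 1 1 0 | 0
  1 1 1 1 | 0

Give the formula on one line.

(a & ((~d & ~b) & c))

  ~d = 1010101010101010
  ~b = 1111000011110000
  (~d & ~b) = 1010000010100000
  ((~d & ~b) & c) = 0010000000100000
  (a & ((~d & ~b) & c)) = 0000000000100000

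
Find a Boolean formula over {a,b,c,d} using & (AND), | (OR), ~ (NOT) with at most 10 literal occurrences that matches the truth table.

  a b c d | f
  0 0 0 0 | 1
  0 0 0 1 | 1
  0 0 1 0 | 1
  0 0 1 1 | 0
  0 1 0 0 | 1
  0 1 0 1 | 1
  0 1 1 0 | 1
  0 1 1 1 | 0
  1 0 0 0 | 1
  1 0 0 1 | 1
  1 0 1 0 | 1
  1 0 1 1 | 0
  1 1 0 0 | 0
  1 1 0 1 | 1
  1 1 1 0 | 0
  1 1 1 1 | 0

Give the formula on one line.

(((d & ~c) | ~d) & ((~b | d) | (d | ~a)))

  ~c = 1100110011001100
  (d & ~c) = 0100010001000100
  ~d = 1010101010101010
  ((d & ~c) | ~d) = 1110111011101110
  ~b = 1111000011110000
  (~b | d) = 1111010111110101
  ~a = 1111111100000000
  (d | ~a) = 1111111101010101
  ((~b | d) | (d | ~a)) = 1111111111110101
  (((d & ~c) | ~d) & ((~b | d) | (d | ~a))) = 1110111011100100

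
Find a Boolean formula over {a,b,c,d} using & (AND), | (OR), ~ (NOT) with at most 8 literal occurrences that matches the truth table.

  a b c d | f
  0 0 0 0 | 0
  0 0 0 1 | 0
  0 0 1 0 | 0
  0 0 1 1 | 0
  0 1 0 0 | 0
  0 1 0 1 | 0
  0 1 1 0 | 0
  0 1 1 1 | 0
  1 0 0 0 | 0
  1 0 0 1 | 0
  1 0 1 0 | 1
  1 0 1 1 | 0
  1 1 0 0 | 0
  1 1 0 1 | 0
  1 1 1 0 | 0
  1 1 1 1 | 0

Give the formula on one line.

(((b & ~a) | ((c & a) & ~d)) & ~b)

  ~a = 1111111100000000
  (b & ~a) = 0000111100000000
  (c & a) = 0000000000110011
  ~d = 1010101010101010
  ((c & a) & ~d) = 0000000000100010
  ((b & ~a) | ((c & a) & ~d)) = 0000111100100010
  ~b = 1111000011110000
  (((b & ~a) | ((c & a) & ~d)) & ~b) = 0000000000100000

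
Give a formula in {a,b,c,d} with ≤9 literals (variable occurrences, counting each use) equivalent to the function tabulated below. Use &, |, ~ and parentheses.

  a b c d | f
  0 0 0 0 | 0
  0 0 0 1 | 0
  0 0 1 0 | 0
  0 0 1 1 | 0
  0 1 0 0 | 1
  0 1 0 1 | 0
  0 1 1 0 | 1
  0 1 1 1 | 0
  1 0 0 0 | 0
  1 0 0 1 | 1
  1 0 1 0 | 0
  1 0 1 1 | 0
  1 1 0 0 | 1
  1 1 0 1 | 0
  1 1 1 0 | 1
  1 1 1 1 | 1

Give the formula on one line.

(((((b | ~c) & (~a | d)) & a) & (~b | c)) | (~d & b))

  ~c = 1100110011001100
  (b | ~c) = 1100111111001111
  ~a = 1111111100000000
  (~a | d) = 1111111101010101
  ((b | ~c) & (~a | d)) = 1100111101000101
  (((b | ~c) & (~a | d)) & a) = 0000000001000101
  ~b = 1111000011110000
  (~b | c) = 1111001111110011
  ((((b | ~c) & (~a | d)) & a) & (~b | c)) = 0000000001000001
  ~d = 1010101010101010
  (~d & b) = 0000101000001010
  (((((b | ~c) & (~a | d)) & a) & (~b | c)) | (~d & b)) = 0000101001001011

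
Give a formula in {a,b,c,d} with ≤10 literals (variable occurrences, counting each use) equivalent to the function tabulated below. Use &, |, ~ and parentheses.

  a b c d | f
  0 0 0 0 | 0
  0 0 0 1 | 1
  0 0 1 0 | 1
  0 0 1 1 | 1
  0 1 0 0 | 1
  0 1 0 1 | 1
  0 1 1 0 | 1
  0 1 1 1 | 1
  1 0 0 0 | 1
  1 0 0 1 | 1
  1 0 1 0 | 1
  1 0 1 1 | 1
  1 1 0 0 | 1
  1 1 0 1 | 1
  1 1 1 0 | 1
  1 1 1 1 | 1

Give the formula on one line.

  ~b = 1111000011110000
  ~a = 1111111100000000
  ~d = 1010101010101010
  (~d | c) = 1011101110111011
  (~a & (~d | c)) = 1011101100000000
  (~b | (~a & (~d | c))) = 1111101111110000
  ((~b | (~a & (~d | c))) & a) = 0000000011110000
  (((~b | (~a & (~d | c))) & a) | c) = 0011001111110011
  (a | d) = 0101010111111111
  ((a | d) | b) = 0101111111111111
  ((((~b | (~a & (~d | c))) & a) | c) | ((a | d) | b)) = 0111111111111111

((((~b | (~a & (~d | c))) & a) | c) | ((a | d) | b))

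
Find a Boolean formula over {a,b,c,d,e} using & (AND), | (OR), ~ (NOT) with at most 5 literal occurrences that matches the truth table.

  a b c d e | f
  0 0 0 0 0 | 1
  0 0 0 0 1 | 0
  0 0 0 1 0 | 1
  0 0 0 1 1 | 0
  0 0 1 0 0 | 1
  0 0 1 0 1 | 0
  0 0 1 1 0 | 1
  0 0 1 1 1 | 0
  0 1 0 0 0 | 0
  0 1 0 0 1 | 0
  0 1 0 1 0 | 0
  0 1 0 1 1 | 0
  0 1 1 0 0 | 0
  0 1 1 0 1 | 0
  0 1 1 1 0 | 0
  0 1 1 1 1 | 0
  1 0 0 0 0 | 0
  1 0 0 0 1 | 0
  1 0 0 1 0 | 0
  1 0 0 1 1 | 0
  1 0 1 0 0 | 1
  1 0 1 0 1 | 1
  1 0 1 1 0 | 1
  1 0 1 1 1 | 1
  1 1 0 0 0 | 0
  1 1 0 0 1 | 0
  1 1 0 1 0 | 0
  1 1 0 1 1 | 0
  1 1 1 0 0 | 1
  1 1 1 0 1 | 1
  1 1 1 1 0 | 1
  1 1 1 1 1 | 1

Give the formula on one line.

((a | (~e & ~b)) & (c | ~a))

  ~e = 10101010101010101010101010101010
  ~b = 11111111000000001111111100000000
  (~e & ~b) = 10101010000000001010101000000000
  (a | (~e & ~b)) = 10101010000000001111111111111111
  ~a = 11111111111111110000000000000000
  (c | ~a) = 11111111111111110000111100001111
  ((a | (~e & ~b)) & (c | ~a)) = 10101010000000000000111100001111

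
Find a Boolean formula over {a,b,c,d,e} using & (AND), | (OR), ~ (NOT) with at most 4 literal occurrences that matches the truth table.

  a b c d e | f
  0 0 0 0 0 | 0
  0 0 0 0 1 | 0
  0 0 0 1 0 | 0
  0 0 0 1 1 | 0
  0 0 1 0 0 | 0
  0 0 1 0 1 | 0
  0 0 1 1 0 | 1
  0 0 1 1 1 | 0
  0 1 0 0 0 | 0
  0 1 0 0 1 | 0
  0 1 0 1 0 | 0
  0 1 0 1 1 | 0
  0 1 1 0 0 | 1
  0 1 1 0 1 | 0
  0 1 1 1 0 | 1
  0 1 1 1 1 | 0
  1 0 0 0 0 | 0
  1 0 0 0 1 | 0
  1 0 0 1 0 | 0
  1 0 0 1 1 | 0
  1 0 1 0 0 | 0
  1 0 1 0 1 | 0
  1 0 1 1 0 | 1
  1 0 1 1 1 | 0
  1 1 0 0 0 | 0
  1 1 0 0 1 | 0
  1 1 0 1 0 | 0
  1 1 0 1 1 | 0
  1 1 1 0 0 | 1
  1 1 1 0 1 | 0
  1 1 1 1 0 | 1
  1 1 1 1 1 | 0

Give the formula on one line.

(c & (~e & (b | d)))

  ~e = 10101010101010101010101010101010
  (b | d) = 00110011111111110011001111111111
  (~e & (b | d)) = 00100010101010100010001010101010
  (c & (~e & (b | d))) = 00000010000010100000001000001010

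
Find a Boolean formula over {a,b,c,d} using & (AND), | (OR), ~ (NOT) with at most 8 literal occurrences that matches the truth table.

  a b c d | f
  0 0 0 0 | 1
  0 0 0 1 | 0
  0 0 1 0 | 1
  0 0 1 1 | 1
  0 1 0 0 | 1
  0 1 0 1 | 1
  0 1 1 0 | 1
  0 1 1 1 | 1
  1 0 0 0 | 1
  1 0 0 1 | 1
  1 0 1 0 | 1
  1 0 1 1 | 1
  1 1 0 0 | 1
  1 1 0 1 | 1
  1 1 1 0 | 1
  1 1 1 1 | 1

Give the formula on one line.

  ~b = 1111000011110000
  (c & ~b) = 0011000000110000
  (c & a) = 0000000000110011
  ((c & ~b) | (c & a)) = 0011000000110011
  ~d = 1010101010101010
  (b | ~d) = 1010111110101111
  ((b | ~d) | a) = 1010111111111111
  (((c & ~b) | (c & a)) | ((b | ~d) | a)) = 1011111111111111

(((c & ~b) | (c & a)) | ((b | ~d) | a))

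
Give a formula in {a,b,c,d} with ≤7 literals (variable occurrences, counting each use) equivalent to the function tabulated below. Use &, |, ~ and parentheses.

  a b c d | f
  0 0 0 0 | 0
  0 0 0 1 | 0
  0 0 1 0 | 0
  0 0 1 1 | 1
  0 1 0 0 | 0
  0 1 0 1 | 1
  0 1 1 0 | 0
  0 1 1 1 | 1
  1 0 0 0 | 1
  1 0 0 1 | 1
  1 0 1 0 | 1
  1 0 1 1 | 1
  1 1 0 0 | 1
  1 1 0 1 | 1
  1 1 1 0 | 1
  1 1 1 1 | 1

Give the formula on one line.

(a | (((c | ~d) | b) & d))

  ~d = 1010101010101010
  (c | ~d) = 1011101110111011
  ((c | ~d) | b) = 1011111110111111
  (((c | ~d) | b) & d) = 0001010100010101
  (a | (((c | ~d) | b) & d)) = 0001010111111111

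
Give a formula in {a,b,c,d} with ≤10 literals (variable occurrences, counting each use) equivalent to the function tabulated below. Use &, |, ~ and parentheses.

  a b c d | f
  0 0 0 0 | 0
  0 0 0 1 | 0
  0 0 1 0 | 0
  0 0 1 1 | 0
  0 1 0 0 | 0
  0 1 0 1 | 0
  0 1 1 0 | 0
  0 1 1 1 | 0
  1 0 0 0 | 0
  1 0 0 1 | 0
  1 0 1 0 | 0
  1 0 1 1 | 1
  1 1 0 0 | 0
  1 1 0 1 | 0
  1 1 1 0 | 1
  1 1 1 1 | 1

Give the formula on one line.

  (b | d) = 0101111101011111
  ((b | d) & a) = 0000000001011111
  ~b = 1111000011110000
  (a & ~b) = 0000000011110000
  ((a & ~b) | b) = 0000111111111111
  ~a = 1111111100000000
  (~a | c) = 1111111100110011
  (((a & ~b) | b) & (~a | c)) = 0000111100110011
  (((b | d) & a) & (((a & ~b) | b) & (~a | c))) = 0000000000010011

(((b | d) & a) & (((a & ~b) | b) & (~a | c)))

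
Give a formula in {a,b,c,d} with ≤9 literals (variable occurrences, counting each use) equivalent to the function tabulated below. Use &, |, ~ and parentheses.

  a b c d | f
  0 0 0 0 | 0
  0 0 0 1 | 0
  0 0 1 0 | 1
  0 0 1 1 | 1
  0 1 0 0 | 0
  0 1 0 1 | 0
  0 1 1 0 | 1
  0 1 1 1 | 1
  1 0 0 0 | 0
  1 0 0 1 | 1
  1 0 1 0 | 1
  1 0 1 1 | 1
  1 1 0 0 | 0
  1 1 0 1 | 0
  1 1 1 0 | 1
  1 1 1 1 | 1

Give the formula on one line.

  (b | d) = 0101111101011111
  (a | b) = 0000111111111111
  ((a | b) & c) = 0000001100110011
  (d & a) = 0000000001010101
  (((a | b) & c) | (d & a)) = 0000001101110111
  ~b = 1111000011110000
  ((((a | b) & c) | (d & a)) & ~b) = 0000000001110000
  ((b | d) & ((((a | b) & c) | (d & a)) & ~b)) = 0000000001010000
  (c | ((b | d) & ((((a | b) & c) | (d & a)) & ~b))) = 0011001101110011

(c | ((b | d) & ((((a | b) & c) | (d & a)) & ~b)))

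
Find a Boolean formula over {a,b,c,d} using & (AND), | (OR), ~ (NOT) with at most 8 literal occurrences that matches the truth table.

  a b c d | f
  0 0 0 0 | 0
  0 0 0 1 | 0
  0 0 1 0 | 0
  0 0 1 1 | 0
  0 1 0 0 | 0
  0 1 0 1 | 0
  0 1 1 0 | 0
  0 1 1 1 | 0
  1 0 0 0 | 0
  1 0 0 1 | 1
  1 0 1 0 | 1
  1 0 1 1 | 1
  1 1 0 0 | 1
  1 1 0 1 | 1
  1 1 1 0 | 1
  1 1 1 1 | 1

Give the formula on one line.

(((~a & ~c) | ((d | b) | c)) & a)

  ~a = 1111111100000000
  ~c = 1100110011001100
  (~a & ~c) = 1100110000000000
  (d | b) = 0101111101011111
  ((d | b) | c) = 0111111101111111
  ((~a & ~c) | ((d | b) | c)) = 1111111101111111
  (((~a & ~c) | ((d | b) | c)) & a) = 0000000001111111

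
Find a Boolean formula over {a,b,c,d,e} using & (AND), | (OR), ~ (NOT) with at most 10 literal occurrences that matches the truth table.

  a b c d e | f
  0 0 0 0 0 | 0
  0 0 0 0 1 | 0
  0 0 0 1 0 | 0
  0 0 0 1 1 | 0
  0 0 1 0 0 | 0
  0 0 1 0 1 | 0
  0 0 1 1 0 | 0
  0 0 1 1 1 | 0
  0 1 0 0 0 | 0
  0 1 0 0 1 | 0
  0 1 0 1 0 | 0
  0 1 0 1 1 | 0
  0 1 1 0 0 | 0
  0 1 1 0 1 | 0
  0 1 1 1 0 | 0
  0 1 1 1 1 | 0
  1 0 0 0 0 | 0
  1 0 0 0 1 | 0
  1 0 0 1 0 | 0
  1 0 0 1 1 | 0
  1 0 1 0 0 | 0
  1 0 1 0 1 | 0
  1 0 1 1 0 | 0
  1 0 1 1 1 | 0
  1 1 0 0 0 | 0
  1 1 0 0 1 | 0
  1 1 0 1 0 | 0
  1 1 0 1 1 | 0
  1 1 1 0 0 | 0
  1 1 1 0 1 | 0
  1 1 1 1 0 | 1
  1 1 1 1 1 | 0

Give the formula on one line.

  (a & c) = 00000000000000000000111100001111
  (b & a) = 00000000000000000000000011111111
  (d & (b & a)) = 00000000000000000000000000110011
  ~e = 10101010101010101010101010101010
  (~e & d) = 00100010001000100010001000100010
  ((d & (b & a)) & (~e & d)) = 00000000000000000000000000100010
  ((a & c) & ((d & (b & a)) & (~e & d))) = 00000000000000000000000000000010

((a & c) & ((d & (b & a)) & (~e & d)))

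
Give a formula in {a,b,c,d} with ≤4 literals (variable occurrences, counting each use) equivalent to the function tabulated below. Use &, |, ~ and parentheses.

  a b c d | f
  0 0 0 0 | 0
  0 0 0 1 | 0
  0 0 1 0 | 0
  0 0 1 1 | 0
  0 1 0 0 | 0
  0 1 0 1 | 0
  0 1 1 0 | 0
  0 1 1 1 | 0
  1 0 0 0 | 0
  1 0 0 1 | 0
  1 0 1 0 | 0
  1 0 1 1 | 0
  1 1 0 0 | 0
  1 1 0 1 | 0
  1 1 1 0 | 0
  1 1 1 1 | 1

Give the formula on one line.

  (a & d) = 0000000001010101
  (b & c) = 0000001100000011
  ((a & d) & (b & c)) = 0000000000000001

((a & d) & (b & c))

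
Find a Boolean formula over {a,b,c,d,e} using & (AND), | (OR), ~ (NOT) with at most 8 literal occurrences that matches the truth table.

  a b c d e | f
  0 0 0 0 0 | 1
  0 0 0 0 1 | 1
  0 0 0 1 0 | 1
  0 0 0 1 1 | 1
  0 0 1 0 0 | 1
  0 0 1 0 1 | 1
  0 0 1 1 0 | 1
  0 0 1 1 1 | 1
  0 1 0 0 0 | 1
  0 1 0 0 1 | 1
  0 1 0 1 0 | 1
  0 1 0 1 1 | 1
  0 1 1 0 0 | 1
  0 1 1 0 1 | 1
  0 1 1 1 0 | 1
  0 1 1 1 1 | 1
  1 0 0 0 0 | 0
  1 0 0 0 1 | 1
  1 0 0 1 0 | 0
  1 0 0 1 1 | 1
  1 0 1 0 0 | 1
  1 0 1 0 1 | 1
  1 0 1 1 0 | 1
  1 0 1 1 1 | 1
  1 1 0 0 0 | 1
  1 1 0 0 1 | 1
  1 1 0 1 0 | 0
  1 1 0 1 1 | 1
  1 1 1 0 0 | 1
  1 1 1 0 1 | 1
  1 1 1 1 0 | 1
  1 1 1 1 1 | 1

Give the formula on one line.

  ~d = 11001100110011001100110011001100
  (e | ~d) = 11011101110111011101110111011101
  ((e | ~d) & b) = 00000000110111010000000011011101
  ~a = 11111111111111110000000000000000
  (((e | ~d) & b) | ~a) = 11111111111111110000000011011101
  (e | (((e | ~d) & b) | ~a)) = 11111111111111110101010111011101
  (c | (e | (((e | ~d) & b) | ~a))) = 11111111111111110101111111011111

(c | (e | (((e | ~d) & b) | ~a)))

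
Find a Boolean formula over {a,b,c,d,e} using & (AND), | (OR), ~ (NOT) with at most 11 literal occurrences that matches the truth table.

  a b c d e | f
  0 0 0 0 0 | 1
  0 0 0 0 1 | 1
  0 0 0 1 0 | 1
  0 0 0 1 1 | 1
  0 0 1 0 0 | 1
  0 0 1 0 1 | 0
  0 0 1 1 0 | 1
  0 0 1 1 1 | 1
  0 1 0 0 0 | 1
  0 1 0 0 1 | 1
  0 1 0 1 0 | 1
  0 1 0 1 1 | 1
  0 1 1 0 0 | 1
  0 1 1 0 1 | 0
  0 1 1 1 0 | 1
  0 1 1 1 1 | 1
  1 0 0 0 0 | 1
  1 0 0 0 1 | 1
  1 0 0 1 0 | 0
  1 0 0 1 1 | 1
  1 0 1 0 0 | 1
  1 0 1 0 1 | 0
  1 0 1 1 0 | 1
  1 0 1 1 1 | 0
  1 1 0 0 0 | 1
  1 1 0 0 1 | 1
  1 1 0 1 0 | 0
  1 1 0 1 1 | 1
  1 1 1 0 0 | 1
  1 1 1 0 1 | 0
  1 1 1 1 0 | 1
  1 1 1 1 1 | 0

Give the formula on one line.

  (e | c) = 01011111010111110101111101011111
  ~d = 11001100110011001100110011001100
  ((e | c) | ~d) = 11011111110111111101111111011111
  ~e = 10101010101010101010101010101010
  ~c = 11110000111100001111000011110000
  (~e | ~c) = 11111010111110101111101011111010
  (((e | c) | ~d) & (~e | ~c)) = 11011010110110101101101011011010
  ~a = 11111111111111110000000000000000
  (~e & c) = 00001010000010100000101000001010
  ((~e & c) | d) = 00111011001110110011101100111011
  (~a & ((~e & c) | d)) = 00111011001110110000000000000000
  ((((e | c) | ~d) & (~e | ~c)) | (~a & ((~e & c) | d))) = 11111011111110111101101011011010

((((e | c) | ~d) & (~e | ~c)) | (~a & ((~e & c) | d)))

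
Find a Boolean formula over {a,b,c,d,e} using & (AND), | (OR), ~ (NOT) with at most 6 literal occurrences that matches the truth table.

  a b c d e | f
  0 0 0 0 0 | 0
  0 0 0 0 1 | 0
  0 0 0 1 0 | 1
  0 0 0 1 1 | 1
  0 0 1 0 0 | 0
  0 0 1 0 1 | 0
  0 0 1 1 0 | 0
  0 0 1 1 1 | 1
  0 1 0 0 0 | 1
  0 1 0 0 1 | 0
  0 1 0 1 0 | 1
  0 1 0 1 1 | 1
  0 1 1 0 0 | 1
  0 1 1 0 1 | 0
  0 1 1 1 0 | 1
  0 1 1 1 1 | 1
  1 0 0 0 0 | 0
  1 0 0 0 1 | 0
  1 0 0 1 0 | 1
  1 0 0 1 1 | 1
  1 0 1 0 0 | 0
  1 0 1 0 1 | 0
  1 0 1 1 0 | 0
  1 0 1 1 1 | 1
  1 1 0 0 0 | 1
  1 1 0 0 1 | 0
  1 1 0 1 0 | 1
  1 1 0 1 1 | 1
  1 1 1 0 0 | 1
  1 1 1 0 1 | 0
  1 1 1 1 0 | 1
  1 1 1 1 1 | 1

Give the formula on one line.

((d | (b & ~e)) & ((e | b) | ~c))

  ~e = 10101010101010101010101010101010
  (b & ~e) = 00000000101010100000000010101010
  (d | (b & ~e)) = 00110011101110110011001110111011
  (e | b) = 01010101111111110101010111111111
  ~c = 11110000111100001111000011110000
  ((e | b) | ~c) = 11110101111111111111010111111111
  ((d | (b & ~e)) & ((e | b) | ~c)) = 00110001101110110011000110111011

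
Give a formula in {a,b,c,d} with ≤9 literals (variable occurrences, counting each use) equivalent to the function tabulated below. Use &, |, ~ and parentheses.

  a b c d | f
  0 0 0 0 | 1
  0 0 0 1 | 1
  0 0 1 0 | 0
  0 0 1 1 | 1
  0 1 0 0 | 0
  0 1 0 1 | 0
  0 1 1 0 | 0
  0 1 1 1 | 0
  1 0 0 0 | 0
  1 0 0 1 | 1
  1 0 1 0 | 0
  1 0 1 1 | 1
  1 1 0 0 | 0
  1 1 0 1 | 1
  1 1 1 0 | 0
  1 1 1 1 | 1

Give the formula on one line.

((a | ((~a & ~b) | (~b & ~c))) & (d | (~c & (c | ~a))))

  ~a = 1111111100000000
  ~b = 1111000011110000
  (~a & ~b) = 1111000000000000
  ~c = 1100110011001100
  (~b & ~c) = 1100000011000000
  ((~a & ~b) | (~b & ~c)) = 1111000011000000
  (a | ((~a & ~b) | (~b & ~c))) = 1111000011111111
  (c | ~a) = 1111111100110011
  (~c & (c | ~a)) = 1100110000000000
  (d | (~c & (c | ~a))) = 1101110101010101
  ((a | ((~a & ~b) | (~b & ~c))) & (d | (~c & (c | ~a)))) = 1101000001010101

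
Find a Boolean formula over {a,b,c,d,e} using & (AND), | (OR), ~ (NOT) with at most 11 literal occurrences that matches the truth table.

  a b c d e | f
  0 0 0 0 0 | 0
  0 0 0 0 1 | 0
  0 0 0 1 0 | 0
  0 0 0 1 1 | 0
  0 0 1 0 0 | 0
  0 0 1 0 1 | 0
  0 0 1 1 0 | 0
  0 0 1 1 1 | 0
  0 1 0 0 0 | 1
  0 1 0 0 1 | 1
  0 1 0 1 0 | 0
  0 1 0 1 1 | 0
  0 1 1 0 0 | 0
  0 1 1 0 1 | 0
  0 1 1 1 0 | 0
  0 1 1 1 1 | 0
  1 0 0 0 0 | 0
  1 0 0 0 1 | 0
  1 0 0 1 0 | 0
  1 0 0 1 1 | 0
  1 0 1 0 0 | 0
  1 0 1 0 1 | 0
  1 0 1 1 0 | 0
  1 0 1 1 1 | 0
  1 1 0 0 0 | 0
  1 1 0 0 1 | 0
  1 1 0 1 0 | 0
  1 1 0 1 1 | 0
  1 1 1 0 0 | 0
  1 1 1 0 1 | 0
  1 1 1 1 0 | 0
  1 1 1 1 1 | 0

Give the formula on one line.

  ~a = 11111111111111110000000000000000
  ~b = 11111111000000001111111100000000
  (~a | ~b) = 11111111111111111111111100000000
  (b & (~a | ~b)) = 00000000111111110000000000000000
  ~c = 11110000111100001111000011110000
  ((b & (~a | ~b)) & ~c) = 00000000111100000000000000000000
  ~d = 11001100110011001100110011001100
  (~b & e) = 01010101000000000101010100000000
  ((~b & e) & a) = 00000000000000000101010100000000
  (~d | ((~b & e) & a)) = 11001100110011001101110111001100
  (c | (~d | ((~b & e) & a))) = 11001111110011111101111111001111
  (((b & (~a | ~b)) & ~c) & (c | (~d | ((~b & e) & a)))) = 00000000110000000000000000000000

(((b & (~a | ~b)) & ~c) & (c | (~d | ((~b & e) & a))))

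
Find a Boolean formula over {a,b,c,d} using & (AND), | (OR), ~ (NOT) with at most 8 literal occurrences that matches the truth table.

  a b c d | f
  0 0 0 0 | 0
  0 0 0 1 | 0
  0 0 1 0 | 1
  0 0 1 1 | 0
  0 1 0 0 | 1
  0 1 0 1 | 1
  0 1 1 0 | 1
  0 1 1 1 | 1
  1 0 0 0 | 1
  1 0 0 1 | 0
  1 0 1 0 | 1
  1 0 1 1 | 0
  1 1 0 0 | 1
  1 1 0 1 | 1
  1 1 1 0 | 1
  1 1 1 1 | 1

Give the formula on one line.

  ~d = 1010101010101010
  (c | b) = 0011111100111111
  ((c | b) | a) = 0011111111111111
  (~d & ((c | b) | a)) = 0010101010101010
  ((~d & ((c | b) | a)) | b) = 0010111110101111

((~d & ((c | b) | a)) | b)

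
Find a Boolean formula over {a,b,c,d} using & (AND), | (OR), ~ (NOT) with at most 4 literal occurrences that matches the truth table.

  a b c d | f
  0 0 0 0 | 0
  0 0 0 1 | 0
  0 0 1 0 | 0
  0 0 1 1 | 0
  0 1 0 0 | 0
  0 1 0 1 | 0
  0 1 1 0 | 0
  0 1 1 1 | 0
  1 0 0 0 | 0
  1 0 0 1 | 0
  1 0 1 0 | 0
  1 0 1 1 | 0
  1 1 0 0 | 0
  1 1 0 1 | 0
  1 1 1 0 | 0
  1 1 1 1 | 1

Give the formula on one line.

  (d & a) = 0000000001010101
  (c & b) = 0000001100000011
  ((d & a) & (c & b)) = 0000000000000001

((d & a) & (c & b))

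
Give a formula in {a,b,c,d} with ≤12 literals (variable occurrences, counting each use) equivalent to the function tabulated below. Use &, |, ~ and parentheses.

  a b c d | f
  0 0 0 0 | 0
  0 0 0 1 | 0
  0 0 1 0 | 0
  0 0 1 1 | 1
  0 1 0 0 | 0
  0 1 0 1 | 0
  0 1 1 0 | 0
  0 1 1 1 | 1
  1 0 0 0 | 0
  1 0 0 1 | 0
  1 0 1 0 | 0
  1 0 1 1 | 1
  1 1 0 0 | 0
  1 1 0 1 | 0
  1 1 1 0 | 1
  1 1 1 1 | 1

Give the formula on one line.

((((a | b) | c) & (d | ((c & ~d) & (a & b)))) & c)

  (a | b) = 0000111111111111
  ((a | b) | c) = 0011111111111111
  ~d = 1010101010101010
  (c & ~d) = 0010001000100010
  (a & b) = 0000000000001111
  ((c & ~d) & (a & b)) = 0000000000000010
  (d | ((c & ~d) & (a & b))) = 0101010101010111
  (((a | b) | c) & (d | ((c & ~d) & (a & b)))) = 0001010101010111
  ((((a | b) | c) & (d | ((c & ~d) & (a & b)))) & c) = 0001000100010011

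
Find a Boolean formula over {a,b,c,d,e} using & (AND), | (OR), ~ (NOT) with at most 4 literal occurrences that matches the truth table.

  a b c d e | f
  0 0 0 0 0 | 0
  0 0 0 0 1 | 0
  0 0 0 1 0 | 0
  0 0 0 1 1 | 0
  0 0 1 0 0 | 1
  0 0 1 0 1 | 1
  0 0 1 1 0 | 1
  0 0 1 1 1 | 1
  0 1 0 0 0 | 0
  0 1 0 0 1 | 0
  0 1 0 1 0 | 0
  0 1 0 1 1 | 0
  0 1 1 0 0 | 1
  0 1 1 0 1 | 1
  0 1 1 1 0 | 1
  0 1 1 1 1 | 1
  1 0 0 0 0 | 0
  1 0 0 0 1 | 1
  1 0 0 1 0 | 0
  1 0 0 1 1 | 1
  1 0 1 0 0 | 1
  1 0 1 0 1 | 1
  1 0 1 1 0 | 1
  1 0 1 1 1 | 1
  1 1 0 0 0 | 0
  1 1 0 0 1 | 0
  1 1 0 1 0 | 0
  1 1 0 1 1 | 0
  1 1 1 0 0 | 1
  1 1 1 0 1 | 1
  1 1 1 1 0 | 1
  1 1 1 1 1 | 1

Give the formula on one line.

  ~b = 11111111000000001111111100000000
  (~b & e) = 01010101000000000101010100000000
  ((~b & e) & a) = 00000000000000000101010100000000
  (((~b & e) & a) | c) = 00001111000011110101111100001111

(((~b & e) & a) | c)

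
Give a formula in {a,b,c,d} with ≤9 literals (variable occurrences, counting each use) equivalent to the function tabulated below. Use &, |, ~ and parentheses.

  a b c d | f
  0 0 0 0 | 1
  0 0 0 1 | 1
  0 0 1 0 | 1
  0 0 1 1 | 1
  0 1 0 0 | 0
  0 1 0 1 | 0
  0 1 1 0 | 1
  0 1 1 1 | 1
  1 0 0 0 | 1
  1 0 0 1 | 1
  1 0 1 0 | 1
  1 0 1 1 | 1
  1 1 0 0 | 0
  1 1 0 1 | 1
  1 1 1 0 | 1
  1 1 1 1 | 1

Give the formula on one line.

  ~b = 1111000011110000
  (~b | c) = 1111001111110011
  (a | c) = 0011001111111111
  (d | b) = 0101111101011111
  ((d | b) & a) = 0000000001011111
  (((d | b) & a) | b) = 0000111101011111
  ((a | c) & (((d | b) & a) | b)) = 0000001101011111
  (d & ((a | c) & (((d | b) & a) | b))) = 0000000101010101
  ((~b | c) | (d & ((a | c) & (((d | b) & a) | b)))) = 1111001111110111

((~b | c) | (d & ((a | c) & (((d | b) & a) | b))))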